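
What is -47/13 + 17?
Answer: 174/13 ≈ 13.385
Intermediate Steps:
-47/13 + 17 = 174/13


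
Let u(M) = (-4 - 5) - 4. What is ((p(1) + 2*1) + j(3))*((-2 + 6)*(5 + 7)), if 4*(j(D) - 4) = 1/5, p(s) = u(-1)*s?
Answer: -1668/5 ≈ -333.60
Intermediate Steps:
u(M) = -13 (u(M) = -9 - 4 = -13)
p(s) = -13*s
j(D) = 81/20 (j(D) = 4 + (¼)/5 = 4 + (¼)*(⅕) = 4 + 1/20 = 81/20)
((p(1) + 2*1) + j(3))*((-2 + 6)*(5 + 7)) = ((-13*1 + 2*1) + 81/20)*((-2 + 6)*(5 + 7)) = ((-13 + 2) + 81/20)*(4*12) = (-11 + 81/20)*48 = -139/20*48 = -1668/5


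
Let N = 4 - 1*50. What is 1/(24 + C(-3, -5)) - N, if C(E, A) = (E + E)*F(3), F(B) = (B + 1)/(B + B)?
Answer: 921/20 ≈ 46.050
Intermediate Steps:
N = -46 (N = 4 - 50 = -46)
F(B) = (1 + B)/(2*B) (F(B) = (1 + B)/((2*B)) = (1 + B)*(1/(2*B)) = (1 + B)/(2*B))
C(E, A) = 4*E/3 (C(E, A) = (E + E)*((½)*(1 + 3)/3) = (2*E)*((½)*(⅓)*4) = (2*E)*(⅔) = 4*E/3)
1/(24 + C(-3, -5)) - N = 1/(24 + (4/3)*(-3)) - 1*(-46) = 1/(24 - 4) + 46 = 1/20 + 46 = 921/20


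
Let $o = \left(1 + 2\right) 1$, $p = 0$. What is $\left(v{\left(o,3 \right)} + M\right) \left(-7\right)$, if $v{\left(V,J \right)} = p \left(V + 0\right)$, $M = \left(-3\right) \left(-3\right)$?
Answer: $-63$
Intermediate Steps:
$o = 3$ ($o = 3 \cdot 1 = 3$)
$M = 9$
$v{\left(V,J \right)} = 0$ ($v{\left(V,J \right)} = 0 \left(V + 0\right) = 0 V = 0$)
$\left(v{\left(o,3 \right)} + M\right) \left(-7\right) = \left(0 + 9\right) \left(-7\right) = 9 \left(-7\right) = -63$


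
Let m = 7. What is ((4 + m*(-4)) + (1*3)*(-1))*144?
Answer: -3888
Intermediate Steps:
((4 + m*(-4)) + (1*3)*(-1))*144 = ((4 + 7*(-4)) + (1*3)*(-1))*144 = ((4 - 28) + 3*(-1))*144 = (-24 - 3)*144 = -27*144 = -3888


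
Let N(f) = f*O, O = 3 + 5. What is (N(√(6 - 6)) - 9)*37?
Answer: -333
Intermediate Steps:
O = 8
N(f) = 8*f (N(f) = f*8 = 8*f)
(N(√(6 - 6)) - 9)*37 = (8*√(6 - 6) - 9)*37 = (8*√0 - 9)*37 = (8*0 - 9)*37 = (0 - 9)*37 = -9*37 = -333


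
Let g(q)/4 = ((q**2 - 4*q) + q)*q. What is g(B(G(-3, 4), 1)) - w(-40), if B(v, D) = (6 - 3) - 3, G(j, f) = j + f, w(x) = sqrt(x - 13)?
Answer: -I*sqrt(53) ≈ -7.2801*I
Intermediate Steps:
w(x) = sqrt(-13 + x)
G(j, f) = f + j
B(v, D) = 0 (B(v, D) = 3 - 3 = 0)
g(q) = 4*q*(q**2 - 3*q) (g(q) = 4*(((q**2 - 4*q) + q)*q) = 4*((q**2 - 3*q)*q) = 4*(q*(q**2 - 3*q)) = 4*q*(q**2 - 3*q))
g(B(G(-3, 4), 1)) - w(-40) = 4*0**2*(-3 + 0) - sqrt(-13 - 40) = 4*0*(-3) - sqrt(-53) = 0 - I*sqrt(53) = -I*sqrt(53)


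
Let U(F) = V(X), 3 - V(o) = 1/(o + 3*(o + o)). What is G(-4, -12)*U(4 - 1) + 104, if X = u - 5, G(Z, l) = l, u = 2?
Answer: 472/7 ≈ 67.429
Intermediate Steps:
X = -3 (X = 2 - 5 = -3)
V(o) = 3 - 1/(7*o) (V(o) = 3 - 1/(o + 3*(o + o)) = 3 - 1/(o + 3*(2*o)) = 3 - 1/(o + 6*o) = 3 - 1/(7*o))
U(F) = 64/21 (U(F) = 3 - ⅐/(-3) = 3 - ⅐*(-⅓) = 3 + 1/21 = 64/21)
G(-4, -12)*U(4 - 1) + 104 = -12*64/21 + 104 = -256/7 + 104 = 472/7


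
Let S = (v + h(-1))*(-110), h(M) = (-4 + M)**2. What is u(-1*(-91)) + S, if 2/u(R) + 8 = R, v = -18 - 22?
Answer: 136952/83 ≈ 1650.0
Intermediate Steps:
v = -40
u(R) = 2/(-8 + R)
S = 1650 (S = (-40 + (-4 - 1)**2)*(-110) = (-40 + (-5)**2)*(-110) = (-40 + 25)*(-110) = -15*(-110) = 1650)
u(-1*(-91)) + S = 2/(-8 - 1*(-91)) + 1650 = 2/(-8 + 91) + 1650 = 2/83 + 1650 = 136952/83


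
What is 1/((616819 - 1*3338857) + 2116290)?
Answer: -1/605748 ≈ -1.6509e-6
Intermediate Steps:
1/((616819 - 1*3338857) + 2116290) = 1/((616819 - 3338857) + 2116290) = 1/(-2722038 + 2116290) = 1/(-605748) = -1/605748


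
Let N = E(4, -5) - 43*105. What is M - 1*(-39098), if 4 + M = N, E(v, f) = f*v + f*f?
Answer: 34584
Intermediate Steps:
E(v, f) = f² + f*v (E(v, f) = f*v + f² = f² + f*v)
N = -4510 (N = -5*(-5 + 4) - 43*105 = -5*(-1) - 4515 = 5 - 4515 = -4510)
M = -4514 (M = -4 - 4510 = -4514)
M - 1*(-39098) = -4514 - 1*(-39098) = -4514 + 39098 = 34584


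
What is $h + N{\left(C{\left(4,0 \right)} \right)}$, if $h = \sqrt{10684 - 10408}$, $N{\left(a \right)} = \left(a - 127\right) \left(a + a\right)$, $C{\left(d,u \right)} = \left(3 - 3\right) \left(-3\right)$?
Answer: $2 \sqrt{69} \approx 16.613$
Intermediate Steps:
$C{\left(d,u \right)} = 0$ ($C{\left(d,u \right)} = 0 \left(-3\right) = 0$)
$N{\left(a \right)} = 2 a \left(-127 + a\right)$ ($N{\left(a \right)} = \left(-127 + a\right) 2 a = 2 a \left(-127 + a\right)$)
$h = 2 \sqrt{69}$ ($h = \sqrt{276} = 2 \sqrt{69} \approx 16.613$)
$h + N{\left(C{\left(4,0 \right)} \right)} = 2 \sqrt{69} + 2 \cdot 0 \left(-127 + 0\right) = 2 \sqrt{69} + 2 \cdot 0 \left(-127\right) = 2 \sqrt{69} + 0 = 2 \sqrt{69}$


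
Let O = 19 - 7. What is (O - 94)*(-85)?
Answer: 6970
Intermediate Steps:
O = 12
(O - 94)*(-85) = (12 - 94)*(-85) = -82*(-85) = 6970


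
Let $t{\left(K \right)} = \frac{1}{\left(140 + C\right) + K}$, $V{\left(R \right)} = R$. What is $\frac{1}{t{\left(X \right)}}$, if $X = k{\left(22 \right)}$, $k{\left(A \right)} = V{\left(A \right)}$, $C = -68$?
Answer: $94$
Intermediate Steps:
$k{\left(A \right)} = A$
$X = 22$
$t{\left(K \right)} = \frac{1}{72 + K}$ ($t{\left(K \right)} = \frac{1}{\left(140 - 68\right) + K} = \frac{1}{72 + K}$)
$\frac{1}{t{\left(X \right)}} = \frac{1}{\frac{1}{72 + 22}} = \frac{1}{\frac{1}{94}} = 94$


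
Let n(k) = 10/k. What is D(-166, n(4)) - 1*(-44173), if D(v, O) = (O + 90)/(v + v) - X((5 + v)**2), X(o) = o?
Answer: 12119143/664 ≈ 18252.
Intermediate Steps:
D(v, O) = -(5 + v)**2 + (90 + O)/(2*v) (D(v, O) = (O + 90)/(v + v) - (5 + v)**2 = (90 + O)/((2*v)) - (5 + v)**2 = (90 + O)*(1/(2*v)) - (5 + v)**2 = (90 + O)/(2*v) - (5 + v)**2 = -(5 + v)**2 + (90 + O)/(2*v))
D(-166, n(4)) - 1*(-44173) = (45 + (10/4)/2 - 1*(-166)*(5 - 166)**2)/(-166) - 1*(-44173) = -(45 + (10*(1/4))/2 - 1*(-166)*(-161)**2)/166 + 44173 = -(45 + (1/2)*(5/2) - 1*(-166)*25921)/166 + 44173 = -(45 + 5/4 + 4302886)/166 + 44173 = -1/166*17211729/4 + 44173 = -17211729/664 + 44173 = 12119143/664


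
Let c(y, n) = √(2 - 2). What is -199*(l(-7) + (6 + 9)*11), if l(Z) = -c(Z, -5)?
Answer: -32835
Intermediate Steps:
c(y, n) = 0 (c(y, n) = √0 = 0)
l(Z) = 0 (l(Z) = -1*0 = 0)
-199*(l(-7) + (6 + 9)*11) = -199*(0 + (6 + 9)*11) = -199*(0 + 15*11) = -199*(0 + 165) = -199*165 = -32835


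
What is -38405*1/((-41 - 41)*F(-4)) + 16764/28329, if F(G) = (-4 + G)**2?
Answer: 391984239/49556864 ≈ 7.9098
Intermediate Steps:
-38405*1/((-41 - 41)*F(-4)) + 16764/28329 = -38405*1/((-41 - 41)*(-4 - 4)**2) + 16764/28329 = -38405/((-82*(-8)**2)) + 16764*(1/28329) = -38405/((-82*64)) + 5588/9443 = -38405/(-5248) + 5588/9443 = -38405*(-1/5248) + 5588/9443 = 38405/5248 + 5588/9443 = 391984239/49556864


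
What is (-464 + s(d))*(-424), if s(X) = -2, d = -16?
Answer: 197584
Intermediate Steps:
(-464 + s(d))*(-424) = (-464 - 2)*(-424) = -466*(-424) = 197584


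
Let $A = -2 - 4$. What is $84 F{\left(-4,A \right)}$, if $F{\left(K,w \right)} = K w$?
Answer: $2016$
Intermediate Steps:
$A = -6$
$84 F{\left(-4,A \right)} = 84 \left(\left(-4\right) \left(-6\right)\right) = 84 \cdot 24 = 2016$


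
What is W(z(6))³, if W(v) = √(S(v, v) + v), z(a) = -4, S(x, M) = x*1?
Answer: -16*I*√2 ≈ -22.627*I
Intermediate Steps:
S(x, M) = x
W(v) = √2*√v (W(v) = √(v + v) = √(2*v) = √2*√v)
W(z(6))³ = (√2*√(-4))³ = (√2*(2*I))³ = (2*I*√2)³ = -16*I*√2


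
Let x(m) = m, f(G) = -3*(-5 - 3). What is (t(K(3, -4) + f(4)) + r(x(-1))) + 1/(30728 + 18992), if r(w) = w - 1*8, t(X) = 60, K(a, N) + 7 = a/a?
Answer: 2535721/49720 ≈ 51.000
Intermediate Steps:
K(a, N) = -6 (K(a, N) = -7 + a/a = -7 + 1 = -6)
f(G) = 24 (f(G) = -3*(-8) = 24)
r(w) = -8 + w (r(w) = w - 8 = -8 + w)
(t(K(3, -4) + f(4)) + r(x(-1))) + 1/(30728 + 18992) = (60 + (-8 - 1)) + 1/(30728 + 18992) = (60 - 9) + 1/49720 = 51 + 1/49720 = 2535721/49720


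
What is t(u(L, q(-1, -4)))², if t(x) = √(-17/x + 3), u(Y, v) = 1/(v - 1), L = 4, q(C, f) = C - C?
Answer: 20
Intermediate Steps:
q(C, f) = 0
u(Y, v) = 1/(-1 + v)
t(x) = √(3 - 17/x)
t(u(L, q(-1, -4)))² = (√(3 - 17/(1/(-1 + 0))))² = (√(3 - 17/(1/(-1))))² = (√(3 - 17/(-1)))² = (√(3 - 17*(-1)))² = (√(3 + 17))² = (√20)² = (2*√5)² = 20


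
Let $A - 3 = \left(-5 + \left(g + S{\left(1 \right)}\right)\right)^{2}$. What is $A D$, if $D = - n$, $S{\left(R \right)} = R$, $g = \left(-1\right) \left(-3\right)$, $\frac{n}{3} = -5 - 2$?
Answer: $84$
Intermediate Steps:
$n = -21$ ($n = 3 \left(-5 - 2\right) = 3 \left(-7\right) = -21$)
$g = 3$
$D = 21$ ($D = \left(-1\right) \left(-21\right) = 21$)
$A = 4$ ($A = 3 + \left(-5 + \left(3 + 1\right)\right)^{2} = 3 + \left(-5 + 4\right)^{2} = 3 + \left(-1\right)^{2} = 3 + 1 = 4$)
$A D = 4 \cdot 21 = 84$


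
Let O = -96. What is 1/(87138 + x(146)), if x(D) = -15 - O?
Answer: 1/87219 ≈ 1.1465e-5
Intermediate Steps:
x(D) = 81 (x(D) = -15 - 1*(-96) = -15 + 96 = 81)
1/(87138 + x(146)) = 1/(87138 + 81) = 1/87219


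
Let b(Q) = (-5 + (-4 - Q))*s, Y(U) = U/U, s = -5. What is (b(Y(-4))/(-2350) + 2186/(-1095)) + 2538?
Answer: 130514333/51465 ≈ 2536.0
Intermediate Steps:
Y(U) = 1
b(Q) = 45 + 5*Q (b(Q) = (-5 + (-4 - Q))*(-5) = (-9 - Q)*(-5) = 45 + 5*Q)
(b(Y(-4))/(-2350) + 2186/(-1095)) + 2538 = ((45 + 5*1)/(-2350) + 2186/(-1095)) + 2538 = ((45 + 5)*(-1/2350) + 2186*(-1/1095)) + 2538 = (50*(-1/2350) - 2186/1095) + 2538 = (-1/47 - 2186/1095) + 2538 = -103837/51465 + 2538 = 130514333/51465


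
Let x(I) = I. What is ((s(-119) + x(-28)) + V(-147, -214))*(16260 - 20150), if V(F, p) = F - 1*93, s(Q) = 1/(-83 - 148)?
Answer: 240826010/231 ≈ 1.0425e+6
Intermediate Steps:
s(Q) = -1/231 (s(Q) = 1/(-231) = -1/231)
V(F, p) = -93 + F (V(F, p) = F - 93 = -93 + F)
((s(-119) + x(-28)) + V(-147, -214))*(16260 - 20150) = ((-1/231 - 28) + (-93 - 147))*(16260 - 20150) = (-6469/231 - 240)*(-3890) = -61909/231*(-3890) = 240826010/231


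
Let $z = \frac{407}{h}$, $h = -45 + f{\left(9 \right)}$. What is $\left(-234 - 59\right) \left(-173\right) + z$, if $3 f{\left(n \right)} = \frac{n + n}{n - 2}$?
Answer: $\frac{15660052}{309} \approx 50680.0$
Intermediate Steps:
$f{\left(n \right)} = \frac{2 n}{3 \left(-2 + n\right)}$ ($f{\left(n \right)} = \frac{\left(n + n\right) \frac{1}{n - 2}}{3} = \frac{2 n \frac{1}{-2 + n}}{3} = \frac{2 n}{3 \left(-2 + n\right)}$)
$h = - \frac{309}{7}$ ($h = -45 + \frac{2}{3} \cdot 9 \frac{1}{-2 + 9} = -45 + \frac{2}{3} \cdot 9 \cdot \frac{1}{7} = -45 + \frac{6}{7} = - \frac{309}{7} \approx -44.143$)
$z = - \frac{2849}{309}$ ($z = \frac{407}{- \frac{309}{7}} = 407 \left(- \frac{7}{309}\right) = - \frac{2849}{309} \approx -9.2201$)
$\left(-234 - 59\right) \left(-173\right) + z = \left(-234 - 59\right) \left(-173\right) - \frac{2849}{309} = \left(-293\right) \left(-173\right) - \frac{2849}{309} = 50689 - \frac{2849}{309} = \frac{15660052}{309}$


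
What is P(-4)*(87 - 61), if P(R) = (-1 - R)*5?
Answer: 390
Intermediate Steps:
P(R) = -5 - 5*R
P(-4)*(87 - 61) = (-5 - 5*(-4))*(87 - 61) = (-5 + 20)*26 = 15*26 = 390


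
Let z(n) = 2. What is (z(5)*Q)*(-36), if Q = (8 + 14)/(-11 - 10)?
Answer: 528/7 ≈ 75.429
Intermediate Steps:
Q = -22/21 (Q = 22/(-21) = 22*(-1/21) = -22/21 ≈ -1.0476)
(z(5)*Q)*(-36) = (2*(-22/21))*(-36) = -44/21*(-36) = 528/7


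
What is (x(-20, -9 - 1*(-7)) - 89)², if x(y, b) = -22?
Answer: 12321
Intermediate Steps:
(x(-20, -9 - 1*(-7)) - 89)² = (-22 - 89)² = (-111)² = 12321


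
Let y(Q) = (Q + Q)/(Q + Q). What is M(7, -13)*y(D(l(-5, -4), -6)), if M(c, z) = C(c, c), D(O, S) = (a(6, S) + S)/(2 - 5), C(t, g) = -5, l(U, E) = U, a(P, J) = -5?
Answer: -5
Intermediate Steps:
D(O, S) = 5/3 - S/3 (D(O, S) = (-5 + S)/(2 - 5) = (-5 + S)/(-3) = (-5 + S)*(-⅓) = 5/3 - S/3)
y(Q) = 1 (y(Q) = (2*Q)/((2*Q)) = (2*Q)*(1/(2*Q)) = 1)
M(c, z) = -5
M(7, -13)*y(D(l(-5, -4), -6)) = -5*1 = -5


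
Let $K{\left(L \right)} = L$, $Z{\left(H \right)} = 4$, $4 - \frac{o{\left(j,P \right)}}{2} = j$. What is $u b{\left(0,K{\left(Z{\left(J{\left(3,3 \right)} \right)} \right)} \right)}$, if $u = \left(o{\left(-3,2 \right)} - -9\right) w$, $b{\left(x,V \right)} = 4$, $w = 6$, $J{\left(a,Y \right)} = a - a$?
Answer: $552$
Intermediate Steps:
$o{\left(j,P \right)} = 8 - 2 j$
$J{\left(a,Y \right)} = 0$
$u = 138$ ($u = \left(\left(8 - -6\right) - -9\right) 6 = \left(\left(8 + 6\right) + 9\right) 6 = \left(14 + 9\right) 6 = 23 \cdot 6 = 138$)
$u b{\left(0,K{\left(Z{\left(J{\left(3,3 \right)} \right)} \right)} \right)} = 138 \cdot 4 = 552$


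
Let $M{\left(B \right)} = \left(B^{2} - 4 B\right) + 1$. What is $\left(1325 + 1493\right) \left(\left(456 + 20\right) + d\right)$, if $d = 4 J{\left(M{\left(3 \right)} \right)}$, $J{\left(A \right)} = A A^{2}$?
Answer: $1251192$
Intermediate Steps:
$M{\left(B \right)} = 1 + B^{2} - 4 B$
$J{\left(A \right)} = A^{3}$
$d = -32$ ($d = 4 \left(1 + 3^{2} - 12\right)^{3} = 4 \left(1 + 9 - 12\right)^{3} = 4 \left(-2\right)^{3} = 4 \left(-8\right) = -32$)
$\left(1325 + 1493\right) \left(\left(456 + 20\right) + d\right) = \left(1325 + 1493\right) \left(\left(456 + 20\right) - 32\right) = 2818 \left(476 - 32\right) = 2818 \cdot 444 = 1251192$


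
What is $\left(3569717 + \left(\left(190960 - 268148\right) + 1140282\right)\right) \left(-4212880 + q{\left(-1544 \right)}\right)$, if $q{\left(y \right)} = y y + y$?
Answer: $-8480304941768$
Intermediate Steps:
$q{\left(y \right)} = y + y^{2}$ ($q{\left(y \right)} = y^{2} + y = y + y^{2}$)
$\left(3569717 + \left(\left(190960 - 268148\right) + 1140282\right)\right) \left(-4212880 + q{\left(-1544 \right)}\right) = \left(3569717 + \left(\left(190960 - 268148\right) + 1140282\right)\right) \left(-4212880 - 1544 \left(1 - 1544\right)\right) = \left(3569717 + \left(\left(190960 - 268148\right) + 1140282\right)\right) \left(-4212880 - -2382392\right) = \left(3569717 + \left(-77188 + 1140282\right)\right) \left(-4212880 + 2382392\right) = \left(3569717 + 1063094\right) \left(-1830488\right) = 4632811 \left(-1830488\right) = -8480304941768$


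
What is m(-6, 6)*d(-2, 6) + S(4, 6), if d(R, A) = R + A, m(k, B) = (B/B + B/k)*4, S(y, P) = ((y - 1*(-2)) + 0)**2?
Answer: 36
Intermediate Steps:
S(y, P) = (2 + y)**2 (S(y, P) = ((y + 2) + 0)**2 = ((2 + y) + 0)**2 = (2 + y)**2)
m(k, B) = 4 + 4*B/k (m(k, B) = (1 + B/k)*4 = 4 + 4*B/k)
d(R, A) = A + R
m(-6, 6)*d(-2, 6) + S(4, 6) = (4 + 4*6/(-6))*(6 - 2) + (2 + 4)**2 = (4 + 4*6*(-1/6))*4 + 6**2 = (4 - 4)*4 + 36 = 0*4 + 36 = 0 + 36 = 36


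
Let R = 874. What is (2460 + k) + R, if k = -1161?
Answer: 2173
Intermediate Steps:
(2460 + k) + R = (2460 - 1161) + 874 = 1299 + 874 = 2173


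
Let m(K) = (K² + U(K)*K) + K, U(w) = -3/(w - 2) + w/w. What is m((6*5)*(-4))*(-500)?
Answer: -431790000/61 ≈ -7.0785e+6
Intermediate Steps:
U(w) = 1 - 3/(-2 + w) (U(w) = -3/(-2 + w) + 1 = 1 - 3/(-2 + w))
m(K) = K + K² + K*(-5 + K)/(-2 + K) (m(K) = (K² + ((-5 + K)/(-2 + K))*K) + K = (K² + K*(-5 + K)/(-2 + K)) + K = K + K² + K*(-5 + K)/(-2 + K))
m((6*5)*(-4))*(-500) = (((6*5)*(-4))*(-7 + ((6*5)*(-4))²)/(-2 + (6*5)*(-4)))*(-500) = ((30*(-4))*(-7 + (30*(-4))²)/(-2 + 30*(-4)))*(-500) = -120*(-7 + (-120)²)/(-2 - 120)*(-500) = -120*(-7 + 14400)/(-122)*(-500) = -120*(-1/122)*14393*(-500) = (863580/61)*(-500) = -431790000/61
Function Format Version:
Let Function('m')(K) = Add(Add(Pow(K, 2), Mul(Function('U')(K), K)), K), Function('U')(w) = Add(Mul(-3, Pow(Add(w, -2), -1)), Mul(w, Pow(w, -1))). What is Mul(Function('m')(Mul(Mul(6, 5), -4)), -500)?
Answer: Rational(-431790000, 61) ≈ -7.0785e+6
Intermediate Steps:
Function('U')(w) = Add(1, Mul(-3, Pow(Add(-2, w), -1))) (Function('U')(w) = Add(Mul(-3, Pow(Add(-2, w), -1)), 1) = Add(1, Mul(-3, Pow(Add(-2, w), -1))))
Function('m')(K) = Add(K, Pow(K, 2), Mul(K, Pow(Add(-2, K), -1), Add(-5, K))) (Function('m')(K) = Add(Add(Pow(K, 2), Mul(Mul(Pow(Add(-2, K), -1), Add(-5, K)), K)), K) = Add(Add(Pow(K, 2), Mul(K, Pow(Add(-2, K), -1), Add(-5, K))), K) = Add(K, Pow(K, 2), Mul(K, Pow(Add(-2, K), -1), Add(-5, K))))
Mul(Function('m')(Mul(Mul(6, 5), -4)), -500) = Mul(Mul(Mul(Mul(6, 5), -4), Pow(Add(-2, Mul(Mul(6, 5), -4)), -1), Add(-7, Pow(Mul(Mul(6, 5), -4), 2))), -500) = Mul(Mul(Mul(30, -4), Pow(Add(-2, Mul(30, -4)), -1), Add(-7, Pow(Mul(30, -4), 2))), -500) = Mul(Mul(-120, Pow(Add(-2, -120), -1), Add(-7, Pow(-120, 2))), -500) = Mul(Mul(-120, Pow(-122, -1), Add(-7, 14400)), -500) = Mul(Mul(-120, Rational(-1, 122), 14393), -500) = Mul(Rational(863580, 61), -500) = Rational(-431790000, 61)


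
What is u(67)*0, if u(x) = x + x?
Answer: 0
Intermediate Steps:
u(x) = 2*x
u(67)*0 = (2*67)*0 = 134*0 = 0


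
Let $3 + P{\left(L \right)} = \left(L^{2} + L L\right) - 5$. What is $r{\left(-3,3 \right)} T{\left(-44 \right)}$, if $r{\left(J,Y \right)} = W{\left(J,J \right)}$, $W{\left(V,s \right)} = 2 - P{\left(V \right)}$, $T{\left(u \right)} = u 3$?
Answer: $1056$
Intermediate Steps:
$T{\left(u \right)} = 3 u$
$P{\left(L \right)} = -8 + 2 L^{2}$ ($P{\left(L \right)} = -3 - \left(5 - L^{2} - L L\right) = -3 + \left(\left(L^{2} + L^{2}\right) - 5\right) = -3 + \left(2 L^{2} - 5\right) = -3 + \left(-5 + 2 L^{2}\right) = -8 + 2 L^{2}$)
$W{\left(V,s \right)} = 10 - 2 V^{2}$ ($W{\left(V,s \right)} = 2 - \left(-8 + 2 V^{2}\right) = 10 - 2 V^{2}$)
$r{\left(J,Y \right)} = 10 - 2 J^{2}$
$r{\left(-3,3 \right)} T{\left(-44 \right)} = \left(10 - 2 \left(-3\right)^{2}\right) 3 \left(-44\right) = \left(10 - 18\right) \left(-132\right) = \left(-8\right) \left(-132\right) = 1056$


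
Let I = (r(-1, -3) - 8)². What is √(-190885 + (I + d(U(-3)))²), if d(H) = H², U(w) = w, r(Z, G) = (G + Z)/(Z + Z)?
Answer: 2*I*√47215 ≈ 434.58*I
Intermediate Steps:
r(Z, G) = (G + Z)/(2*Z) (r(Z, G) = (G + Z)/((2*Z)) = (G + Z)*(1/(2*Z)) = (G + Z)/(2*Z))
I = 36 (I = ((½)*(-3 - 1)/(-1) - 8)² = ((½)*(-1)*(-4) - 8)² = (2 - 8)² = (-6)² = 36)
√(-190885 + (I + d(U(-3)))²) = √(-190885 + (36 + (-3)²)²) = √(-190885 + (36 + 9)²) = √(-190885 + 45²) = √(-190885 + 2025) = √(-188860) = 2*I*√47215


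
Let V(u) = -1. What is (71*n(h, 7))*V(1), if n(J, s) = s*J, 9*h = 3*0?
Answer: 0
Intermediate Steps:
h = 0 (h = (3*0)/9 = (1/9)*0 = 0)
n(J, s) = J*s
(71*n(h, 7))*V(1) = (71*(0*7))*(-1) = (71*0)*(-1) = 0*(-1) = 0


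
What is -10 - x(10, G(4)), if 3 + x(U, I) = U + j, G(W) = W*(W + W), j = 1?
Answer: -18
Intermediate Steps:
G(W) = 2*W**2 (G(W) = W*(2*W) = 2*W**2)
x(U, I) = -2 + U (x(U, I) = -3 + (U + 1) = -3 + (1 + U) = -2 + U)
-10 - x(10, G(4)) = -10 - (-2 + 10) = -10 - 1*8 = -10 - 8 = -18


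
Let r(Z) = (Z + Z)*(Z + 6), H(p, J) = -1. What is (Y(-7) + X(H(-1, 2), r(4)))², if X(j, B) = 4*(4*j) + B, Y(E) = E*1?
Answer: 3249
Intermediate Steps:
Y(E) = E
r(Z) = 2*Z*(6 + Z) (r(Z) = (2*Z)*(6 + Z) = 2*Z*(6 + Z))
X(j, B) = B + 16*j (X(j, B) = 16*j + B = B + 16*j)
(Y(-7) + X(H(-1, 2), r(4)))² = (-7 + (2*4*(6 + 4) + 16*(-1)))² = (-7 + (2*4*10 - 16))² = (-7 + (80 - 16))² = (-7 + 64)² = 57² = 3249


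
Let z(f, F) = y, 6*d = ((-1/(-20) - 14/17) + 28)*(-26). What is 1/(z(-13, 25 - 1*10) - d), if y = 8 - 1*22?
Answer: 1020/106061 ≈ 0.0096171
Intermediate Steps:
d = -120341/1020 (d = (((-1/(-20) - 14/17) + 28)*(-26))/6 = (((-1*(-1/20) - 14*1/17) + 28)*(-26))/6 = (((1/20 - 14/17) + 28)*(-26))/6 = ((-263/340 + 28)*(-26))/6 = ((9257/340)*(-26))/6 = (⅙)*(-120341/170) = -120341/1020 ≈ -117.98)
y = -14 (y = 8 - 22 = -14)
z(f, F) = -14
1/(z(-13, 25 - 1*10) - d) = 1/(-14 - 1*(-120341/1020)) = 1/(-14 + 120341/1020) = 1/(106061/1020) = 1020/106061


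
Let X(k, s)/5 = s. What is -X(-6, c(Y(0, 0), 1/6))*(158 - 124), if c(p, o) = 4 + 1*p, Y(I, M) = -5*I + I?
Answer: -680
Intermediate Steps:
Y(I, M) = -4*I
c(p, o) = 4 + p
X(k, s) = 5*s
-X(-6, c(Y(0, 0), 1/6))*(158 - 124) = -5*(4 - 4*0)*(158 - 124) = -5*(4 + 0)*34 = -5*4*34 = -20*34 = -1*680 = -680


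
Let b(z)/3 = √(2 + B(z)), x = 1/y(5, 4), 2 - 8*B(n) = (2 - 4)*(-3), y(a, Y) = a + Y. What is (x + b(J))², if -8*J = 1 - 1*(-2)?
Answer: 2189/162 + √6/3 ≈ 14.329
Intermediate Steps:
J = -3/8 (J = -(1 - 1*(-2))/8 = -(1 + 2)/8 = -⅛*3 = -3/8 ≈ -0.37500)
y(a, Y) = Y + a
B(n) = -½ (B(n) = ¼ - (2 - 4)*(-3)/8 = ¼ - (-1)*(-3)/4 = ¼ - ⅛*6 = ¼ - ¾ = -½)
x = ⅑ (x = 1/(4 + 5) = 1/9 = ⅑ ≈ 0.11111)
b(z) = 3*√6/2 (b(z) = 3*√(2 - ½) = 3*√(3/2) = 3*(√6/2) = 3*√6/2)
(x + b(J))² = (⅑ + 3*√6/2)²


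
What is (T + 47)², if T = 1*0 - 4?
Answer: 1849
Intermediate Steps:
T = -4 (T = 0 - 4 = -4)
(T + 47)² = (-4 + 47)² = 43² = 1849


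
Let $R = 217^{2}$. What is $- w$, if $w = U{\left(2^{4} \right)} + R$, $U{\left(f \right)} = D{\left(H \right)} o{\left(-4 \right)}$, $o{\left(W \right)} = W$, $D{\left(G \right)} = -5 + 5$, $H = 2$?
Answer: $-47089$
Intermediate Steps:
$D{\left(G \right)} = 0$
$R = 47089$
$U{\left(f \right)} = 0$ ($U{\left(f \right)} = 0 \left(-4\right) = 0$)
$w = 47089$ ($w = 0 + 47089 = 47089$)
$- w = \left(-1\right) 47089 = -47089$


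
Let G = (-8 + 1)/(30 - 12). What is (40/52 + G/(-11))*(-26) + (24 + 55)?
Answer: 5750/99 ≈ 58.081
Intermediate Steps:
G = -7/18 ≈ -0.38889
(40/52 + G/(-11))*(-26) + (24 + 55) = (40/52 - 7/18/(-11))*(-26) + (24 + 55) = (40*(1/52) - 7/18*(-1/11))*(-26) + 79 = (10/13 + 7/198)*(-26) + 79 = (2071/2574)*(-26) + 79 = -2071/99 + 79 = 5750/99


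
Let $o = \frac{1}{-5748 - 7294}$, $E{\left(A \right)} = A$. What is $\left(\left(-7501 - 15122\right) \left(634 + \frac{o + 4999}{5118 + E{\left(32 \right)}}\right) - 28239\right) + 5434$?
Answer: $- \frac{966371710136311}{67166300} \approx -1.4388 \cdot 10^{7}$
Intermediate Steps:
$o = - \frac{1}{13042}$ ($o = \frac{1}{-13042} = - \frac{1}{13042} \approx -7.6675 \cdot 10^{-5}$)
$\left(\left(-7501 - 15122\right) \left(634 + \frac{o + 4999}{5118 + E{\left(32 \right)}}\right) - 28239\right) + 5434 = \left(\left(-7501 - 15122\right) \left(634 + \frac{- \frac{1}{13042} + 4999}{5118 + 32}\right) - 28239\right) + 5434 = \left(- 22623 \left(634 + \frac{65196957}{13042 \cdot 5150}\right) - 28239\right) + 5434 = \left(- 22623 \left(634 + \frac{65196957}{13042} \cdot \frac{1}{5150}\right) - 28239\right) + 5434 = \left(- 22623 \left(634 + \frac{65196957}{67166300}\right) - 28239\right) + 5434 = \left(\left(-22623\right) \frac{42648631157}{67166300} - 28239\right) + 5434 = \left(- \frac{964839982664811}{67166300} - 28239\right) + 5434 = - \frac{966736691810511}{67166300} + 5434 = - \frac{966371710136311}{67166300}$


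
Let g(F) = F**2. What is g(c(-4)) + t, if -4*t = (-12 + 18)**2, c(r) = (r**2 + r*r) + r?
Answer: 775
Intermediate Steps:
c(r) = r + 2*r**2 (c(r) = (r**2 + r**2) + r = 2*r**2 + r = r + 2*r**2)
t = -9 (t = -(-12 + 18)**2/4 = -1/4*6**2 = -1/4*36 = -9)
g(c(-4)) + t = (-4*(1 + 2*(-4)))**2 - 9 = (-4*(1 - 8))**2 - 9 = (-4*(-7))**2 - 9 = 28**2 - 9 = 784 - 9 = 775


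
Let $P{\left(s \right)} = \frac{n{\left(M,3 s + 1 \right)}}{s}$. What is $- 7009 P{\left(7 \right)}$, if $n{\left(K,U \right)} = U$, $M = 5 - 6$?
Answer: $- \frac{154198}{7} \approx -22028.0$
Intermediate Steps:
$M = -1$ ($M = 5 - 6 = -1$)
$P{\left(s \right)} = \frac{1 + 3 s}{s}$ ($P{\left(s \right)} = \frac{3 s + 1}{s} = \frac{1 + 3 s}{s}$)
$- 7009 P{\left(7 \right)} = - 7009 \left(3 + \frac{1}{7}\right) = \left(-7009\right) \frac{22}{7} = - \frac{154198}{7}$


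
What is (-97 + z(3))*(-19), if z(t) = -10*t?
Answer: 2413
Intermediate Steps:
(-97 + z(3))*(-19) = (-97 - 10*3)*(-19) = (-97 - 30)*(-19) = -127*(-19) = 2413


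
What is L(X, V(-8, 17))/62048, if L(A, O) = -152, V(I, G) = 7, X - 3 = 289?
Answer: -19/7756 ≈ -0.0024497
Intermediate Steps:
X = 292 (X = 3 + 289 = 292)
L(X, V(-8, 17))/62048 = -152/62048 = -152*1/62048 = -19/7756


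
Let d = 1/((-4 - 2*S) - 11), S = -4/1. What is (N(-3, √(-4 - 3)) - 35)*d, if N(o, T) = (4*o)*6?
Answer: 107/7 ≈ 15.286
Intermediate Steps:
N(o, T) = 24*o
S = -4 (S = -4*1 = -4)
d = -⅐ (d = 1/((-4 - 2*(-4)) - 11) = 1/((-4 + 8) - 11) = 1/(4 - 11) = 1/(-7) = -⅐ ≈ -0.14286)
(N(-3, √(-4 - 3)) - 35)*d = (24*(-3) - 35)*(-⅐) = (-72 - 35)*(-⅐) = -107*(-⅐) = 107/7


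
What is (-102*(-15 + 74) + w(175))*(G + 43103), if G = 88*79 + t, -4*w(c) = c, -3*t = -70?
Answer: -3642748045/12 ≈ -3.0356e+8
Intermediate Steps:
t = 70/3 (t = -⅓*(-70) = 70/3 ≈ 23.333)
w(c) = -c/4
G = 20926/3 (G = 88*79 + 70/3 = 6952 + 70/3 = 20926/3 ≈ 6975.3)
(-102*(-15 + 74) + w(175))*(G + 43103) = (-102*(-15 + 74) - ¼*175)*(20926/3 + 43103) = (-102*59 - 175/4)*(150235/3) = (-6018 - 175/4)*(150235/3) = -24247/4*150235/3 = -3642748045/12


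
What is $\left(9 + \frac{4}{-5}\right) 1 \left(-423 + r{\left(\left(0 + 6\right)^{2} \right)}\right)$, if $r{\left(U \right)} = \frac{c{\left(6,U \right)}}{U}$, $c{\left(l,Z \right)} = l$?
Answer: $- \frac{104017}{30} \approx -3467.2$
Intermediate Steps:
$r{\left(U \right)} = \frac{6}{U}$
$\left(9 + \frac{4}{-5}\right) 1 \left(-423 + r{\left(\left(0 + 6\right)^{2} \right)}\right) = \left(9 + \frac{4}{-5}\right) 1 \left(-423 + \frac{6}{\left(0 + 6\right)^{2}}\right) = \left(9 + 4 \left(- \frac{1}{5}\right)\right) 1 \left(-423 + \frac{6}{6^{2}}\right) = \left(9 - \frac{4}{5}\right) 1 \left(-423 + \frac{6}{36}\right) = \frac{41}{5} \cdot 1 \left(-423 + 6 \cdot \frac{1}{36}\right) = \frac{41 \left(-423 + \frac{1}{6}\right)}{5} = \frac{41}{5} \left(- \frac{2537}{6}\right) = - \frac{104017}{30}$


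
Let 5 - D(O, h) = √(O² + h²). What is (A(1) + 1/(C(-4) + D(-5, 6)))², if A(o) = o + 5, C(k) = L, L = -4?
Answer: 64471/1800 - 359*√61/1800 ≈ 34.260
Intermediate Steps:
C(k) = -4
A(o) = 5 + o
D(O, h) = 5 - √(O² + h²)
(A(1) + 1/(C(-4) + D(-5, 6)))² = ((5 + 1) + 1/(-4 + (5 - √((-5)² + 6²))))² = (6 + 1/(-4 + (5 - √(25 + 36))))² = (6 + 1/(-4 + (5 - √61)))² = (6 + 1/(1 - √61))²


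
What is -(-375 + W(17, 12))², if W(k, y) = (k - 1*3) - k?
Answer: -142884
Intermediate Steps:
W(k, y) = -3 (W(k, y) = (k - 3) - k = (-3 + k) - k = -3)
-(-375 + W(17, 12))² = -(-375 - 3)² = -1*(-378)² = -1*142884 = -142884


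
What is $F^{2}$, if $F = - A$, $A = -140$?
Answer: $19600$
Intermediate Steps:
$F = 140$ ($F = \left(-1\right) \left(-140\right) = 140$)
$F^{2} = 140^{2} = 19600$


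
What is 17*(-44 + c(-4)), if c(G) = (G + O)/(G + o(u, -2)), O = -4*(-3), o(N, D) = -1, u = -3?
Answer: -3876/5 ≈ -775.20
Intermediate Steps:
O = 12
c(G) = (12 + G)/(-1 + G) (c(G) = (G + 12)/(G - 1) = (12 + G)/(-1 + G))
17*(-44 + c(-4)) = 17*(-44 + (12 - 4)/(-1 - 4)) = 17*(-44 + 8/(-5)) = 17*(-44 - ⅕*8) = 17*(-44 - 8/5) = 17*(-228/5) = -3876/5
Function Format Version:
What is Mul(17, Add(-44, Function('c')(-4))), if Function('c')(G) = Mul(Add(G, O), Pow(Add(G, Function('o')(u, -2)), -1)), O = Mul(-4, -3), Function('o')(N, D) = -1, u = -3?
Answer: Rational(-3876, 5) ≈ -775.20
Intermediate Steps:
O = 12
Function('c')(G) = Mul(Pow(Add(-1, G), -1), Add(12, G)) (Function('c')(G) = Mul(Add(G, 12), Pow(Add(G, -1), -1)) = Mul(Add(12, G), Pow(Add(-1, G), -1)) = Mul(Pow(Add(-1, G), -1), Add(12, G)))
Mul(17, Add(-44, Function('c')(-4))) = Mul(17, Add(-44, Mul(Pow(Add(-1, -4), -1), Add(12, -4)))) = Mul(17, Add(-44, Mul(Pow(-5, -1), 8))) = Mul(17, Add(-44, Mul(Rational(-1, 5), 8))) = Mul(17, Add(-44, Rational(-8, 5))) = Mul(17, Rational(-228, 5)) = Rational(-3876, 5)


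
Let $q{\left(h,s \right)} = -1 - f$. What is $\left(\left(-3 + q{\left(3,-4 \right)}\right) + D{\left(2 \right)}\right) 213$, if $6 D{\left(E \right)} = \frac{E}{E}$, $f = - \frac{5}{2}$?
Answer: $-284$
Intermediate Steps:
$f = - \frac{5}{2}$ ($f = \left(-5\right) \frac{1}{2} = - \frac{5}{2} \approx -2.5$)
$D{\left(E \right)} = \frac{1}{6}$ ($D{\left(E \right)} = \frac{E \frac{1}{E}}{6} = \frac{1}{6} \cdot 1 = \frac{1}{6}$)
$q{\left(h,s \right)} = \frac{3}{2}$ ($q{\left(h,s \right)} = -1 - - \frac{5}{2} = -1 + \frac{5}{2} = \frac{3}{2}$)
$\left(\left(-3 + q{\left(3,-4 \right)}\right) + D{\left(2 \right)}\right) 213 = \left(\left(-3 + \frac{3}{2}\right) + \frac{1}{6}\right) 213 = \left(- \frac{3}{2} + \frac{1}{6}\right) 213 = \left(- \frac{4}{3}\right) 213 = -284$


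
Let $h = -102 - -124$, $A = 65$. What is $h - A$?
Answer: $-43$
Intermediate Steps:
$h = 22$ ($h = -102 + 124 = 22$)
$h - A = 22 - 65 = -43$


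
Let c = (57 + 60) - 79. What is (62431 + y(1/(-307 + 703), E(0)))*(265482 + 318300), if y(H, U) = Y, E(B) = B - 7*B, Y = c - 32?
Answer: 36449596734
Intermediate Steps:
c = 38 (c = 117 - 79 = 38)
Y = 6 (Y = 38 - 32 = 6)
E(B) = -6*B
y(H, U) = 6
(62431 + y(1/(-307 + 703), E(0)))*(265482 + 318300) = (62431 + 6)*(265482 + 318300) = 62437*583782 = 36449596734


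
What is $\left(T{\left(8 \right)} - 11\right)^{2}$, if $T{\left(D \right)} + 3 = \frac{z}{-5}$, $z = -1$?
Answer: $\frac{4761}{25} \approx 190.44$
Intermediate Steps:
$T{\left(D \right)} = - \frac{14}{5}$ ($T{\left(D \right)} = -3 - \frac{1}{-5} = -3 - - \frac{1}{5} = -3 + \frac{1}{5} = - \frac{14}{5}$)
$\left(T{\left(8 \right)} - 11\right)^{2} = \left(- \frac{14}{5} - 11\right)^{2} = \left(- \frac{69}{5}\right)^{2} = \frac{4761}{25}$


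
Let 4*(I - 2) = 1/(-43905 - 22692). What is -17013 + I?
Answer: -4531526269/266388 ≈ -17011.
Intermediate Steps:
I = 532775/266388 (I = 2 + 1/(4*(-43905 - 22692)) = 2 + (1/4)/(-66597) = 2 + (1/4)*(-1/66597) = 2 - 1/266388 = 532775/266388 ≈ 2.0000)
-17013 + I = -17013 + 532775/266388 = -4531526269/266388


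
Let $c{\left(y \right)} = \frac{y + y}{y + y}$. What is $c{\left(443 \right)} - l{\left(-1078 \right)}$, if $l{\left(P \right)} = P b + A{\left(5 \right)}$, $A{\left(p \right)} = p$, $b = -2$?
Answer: $-2160$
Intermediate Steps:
$l{\left(P \right)} = 5 - 2 P$ ($l{\left(P \right)} = P \left(-2\right) + 5 = - 2 P + 5 = 5 - 2 P$)
$c{\left(y \right)} = 1$ ($c{\left(y \right)} = \frac{2 y}{2 y} = 2 y \frac{1}{2 y} = 1$)
$c{\left(443 \right)} - l{\left(-1078 \right)} = 1 - \left(5 - -2156\right) = 1 - \left(5 + 2156\right) = 1 - 2161 = -2160$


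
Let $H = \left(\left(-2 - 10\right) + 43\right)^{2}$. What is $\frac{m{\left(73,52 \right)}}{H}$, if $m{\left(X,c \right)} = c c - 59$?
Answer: $\frac{2645}{961} \approx 2.7523$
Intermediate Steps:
$m{\left(X,c \right)} = -59 + c^{2}$ ($m{\left(X,c \right)} = c^{2} - 59 = -59 + c^{2}$)
$H = 961$ ($H = \left(\left(-2 - 10\right) + 43\right)^{2} = \left(-12 + 43\right)^{2} = 31^{2} = 961$)
$\frac{m{\left(73,52 \right)}}{H} = \frac{-59 + 52^{2}}{961} = \left(-59 + 2704\right) \frac{1}{961} = 2645 \cdot \frac{1}{961} = \frac{2645}{961}$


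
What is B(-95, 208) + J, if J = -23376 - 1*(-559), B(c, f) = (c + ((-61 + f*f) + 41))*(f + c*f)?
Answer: -843672065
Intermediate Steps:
B(c, f) = (f + c*f)*(-20 + c + f**2) (B(c, f) = (c + ((-61 + f**2) + 41))*(f + c*f) = (c + (-20 + f**2))*(f + c*f) = (-20 + c + f**2)*(f + c*f) = (f + c*f)*(-20 + c + f**2))
J = -22817 (J = -23376 + 559 = -22817)
B(-95, 208) + J = 208*(-20 + (-95)**2 + 208**2 - 19*(-95) - 95*208**2) - 22817 = 208*(-20 + 9025 + 43264 + 1805 - 95*43264) - 22817 = 208*(-20 + 9025 + 43264 + 1805 - 4110080) - 22817 = 208*(-4056006) - 22817 = -843649248 - 22817 = -843672065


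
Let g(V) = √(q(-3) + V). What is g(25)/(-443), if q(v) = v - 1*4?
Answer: -3*√2/443 ≈ -0.0095771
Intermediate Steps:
q(v) = -4 + v (q(v) = v - 4 = -4 + v)
g(V) = √(-7 + V) (g(V) = √((-4 - 3) + V) = √(-7 + V))
g(25)/(-443) = √(-7 + 25)/(-443) = √18*(-1/443) = (3*√2)*(-1/443) = -3*√2/443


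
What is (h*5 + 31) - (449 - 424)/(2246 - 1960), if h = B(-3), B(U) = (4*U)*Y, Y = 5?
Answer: -76959/286 ≈ -269.09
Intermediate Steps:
B(U) = 20*U (B(U) = (4*U)*5 = 20*U)
h = -60 (h = 20*(-3) = -60)
(h*5 + 31) - (449 - 424)/(2246 - 1960) = (-60*5 + 31) - (449 - 424)/(2246 - 1960) = (-300 + 31) - 25/286 = -269 - 25/286 = -76959/286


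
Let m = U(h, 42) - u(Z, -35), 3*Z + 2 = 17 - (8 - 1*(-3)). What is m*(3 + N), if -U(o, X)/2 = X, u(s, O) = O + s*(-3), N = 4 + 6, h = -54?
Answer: -585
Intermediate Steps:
N = 10
Z = 4/3 (Z = -⅔ + (17 - (8 - 1*(-3)))/3 = -⅔ + (17 - (8 + 3))/3 = -⅔ + (17 - 1*11)/3 = -⅔ + (17 - 11)/3 = -⅔ + (⅓)*6 = -⅔ + 2 = 4/3 ≈ 1.3333)
u(s, O) = O - 3*s
U(o, X) = -2*X
m = -45 (m = -2*42 - (-35 - 3*4/3) = -84 - (-35 - 4) = -84 - 1*(-39) = -84 + 39 = -45)
m*(3 + N) = -45*(3 + 10) = -45*13 = -585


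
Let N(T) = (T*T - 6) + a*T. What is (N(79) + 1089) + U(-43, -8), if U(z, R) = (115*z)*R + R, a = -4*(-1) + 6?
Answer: 47666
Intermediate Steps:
a = 10 (a = 4 + 6 = 10)
U(z, R) = R + 115*R*z (U(z, R) = 115*R*z + R = R + 115*R*z)
N(T) = -6 + T² + 10*T (N(T) = (T*T - 6) + 10*T = (T² - 6) + 10*T = (-6 + T²) + 10*T = -6 + T² + 10*T)
(N(79) + 1089) + U(-43, -8) = ((-6 + 79² + 10*79) + 1089) - 8*(1 + 115*(-43)) = ((-6 + 6241 + 790) + 1089) - 8*(1 - 4945) = (7025 + 1089) - 8*(-4944) = 8114 + 39552 = 47666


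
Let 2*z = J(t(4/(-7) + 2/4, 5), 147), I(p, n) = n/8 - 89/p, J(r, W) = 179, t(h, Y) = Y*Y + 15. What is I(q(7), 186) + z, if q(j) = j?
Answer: 2801/28 ≈ 100.04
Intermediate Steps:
t(h, Y) = 15 + Y² (t(h, Y) = Y² + 15 = 15 + Y²)
I(p, n) = -89/p + n/8 (I(p, n) = n*(⅛) - 89/p = n/8 - 89/p = -89/p + n/8)
z = 179/2 (z = (½)*179 = 179/2 ≈ 89.500)
I(q(7), 186) + z = (-89/7 + (⅛)*186) + 179/2 = (-89*⅐ + 93/4) + 179/2 = (-89/7 + 93/4) + 179/2 = 295/28 + 179/2 = 2801/28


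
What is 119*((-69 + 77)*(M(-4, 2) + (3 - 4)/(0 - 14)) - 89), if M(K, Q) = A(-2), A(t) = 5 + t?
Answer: -7667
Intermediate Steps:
M(K, Q) = 3 (M(K, Q) = 5 - 2 = 3)
119*((-69 + 77)*(M(-4, 2) + (3 - 4)/(0 - 14)) - 89) = 119*((-69 + 77)*(3 + (3 - 4)/(0 - 14)) - 89) = 119*(8*(3 - 1/(-14)) - 89) = 119*(8*(3 - 1*(-1/14)) - 89) = 119*(8*(3 + 1/14) - 89) = 119*(8*(43/14) - 89) = 119*(172/7 - 89) = 119*(-451/7) = -7667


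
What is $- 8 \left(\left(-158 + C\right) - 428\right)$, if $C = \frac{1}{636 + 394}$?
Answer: $\frac{2414316}{515} \approx 4688.0$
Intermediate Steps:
$C = \frac{1}{1030} \approx 0.00097087$
$- 8 \left(\left(-158 + C\right) - 428\right) = - 8 \left(\left(-158 + \frac{1}{1030}\right) - 428\right) = - 8 \left(- \frac{162739}{1030} - 428\right) = \left(-8\right) \left(- \frac{603579}{1030}\right) = \frac{2414316}{515}$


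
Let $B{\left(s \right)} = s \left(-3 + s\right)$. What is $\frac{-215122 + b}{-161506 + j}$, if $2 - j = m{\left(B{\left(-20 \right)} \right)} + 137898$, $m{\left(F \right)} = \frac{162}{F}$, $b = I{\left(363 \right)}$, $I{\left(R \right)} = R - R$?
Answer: $\frac{49478060}{68862541} \approx 0.7185$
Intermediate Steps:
$I{\left(R \right)} = 0$
$b = 0$
$j = - \frac{31716161}{230}$ ($j = 2 - \left(\frac{162}{\left(-20\right) \left(-3 - 20\right)} + 137898\right) = 2 - \left(\frac{162}{\left(-20\right) \left(-23\right)} + 137898\right) = 2 - \left(\frac{162}{460} + 137898\right) = 2 - \left(162 \cdot \frac{1}{460} + 137898\right) = 2 - \left(\frac{81}{230} + 137898\right) = 2 - \frac{31716621}{230} = - \frac{31716161}{230} \approx -1.379 \cdot 10^{5}$)
$\frac{-215122 + b}{-161506 + j} = \frac{-215122 + 0}{-161506 - \frac{31716161}{230}} = - \frac{215122}{- \frac{68862541}{230}} = \left(-215122\right) \left(- \frac{230}{68862541}\right) = \frac{49478060}{68862541}$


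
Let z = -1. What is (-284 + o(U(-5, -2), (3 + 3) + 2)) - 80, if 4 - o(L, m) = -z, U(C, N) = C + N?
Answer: -361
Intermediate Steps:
o(L, m) = 3 (o(L, m) = 4 - (-1)*(-1) = 4 - 1*1 = 4 - 1 = 3)
(-284 + o(U(-5, -2), (3 + 3) + 2)) - 80 = (-284 + 3) - 80 = -281 - 80 = -361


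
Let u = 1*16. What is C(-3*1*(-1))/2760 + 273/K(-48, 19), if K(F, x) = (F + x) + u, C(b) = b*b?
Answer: -19317/920 ≈ -20.997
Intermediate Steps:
u = 16
C(b) = b**2
K(F, x) = 16 + F + x (K(F, x) = (F + x) + 16 = 16 + F + x)
C(-3*1*(-1))/2760 + 273/K(-48, 19) = (-3*1*(-1))**2/2760 + 273/(16 - 48 + 19) = (-3*(-1))**2*(1/2760) + 273/(-13) = 3**2*(1/2760) + 273*(-1/13) = 9*(1/2760) - 21 = 3/920 - 21 = -19317/920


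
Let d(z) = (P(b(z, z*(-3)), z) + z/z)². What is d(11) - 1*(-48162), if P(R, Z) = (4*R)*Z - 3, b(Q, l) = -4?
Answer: 79846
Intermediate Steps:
P(R, Z) = -3 + 4*R*Z (P(R, Z) = 4*R*Z - 3 = -3 + 4*R*Z)
d(z) = (-2 - 16*z)² (d(z) = ((-3 + 4*(-4)*z) + z/z)² = ((-3 - 16*z) + 1)² = (-2 - 16*z)²)
d(11) - 1*(-48162) = 4*(1 + 8*11)² - 1*(-48162) = 4*(1 + 88)² + 48162 = 4*89² + 48162 = 4*7921 + 48162 = 31684 + 48162 = 79846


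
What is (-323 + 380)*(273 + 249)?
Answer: 29754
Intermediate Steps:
(-323 + 380)*(273 + 249) = 57*522 = 29754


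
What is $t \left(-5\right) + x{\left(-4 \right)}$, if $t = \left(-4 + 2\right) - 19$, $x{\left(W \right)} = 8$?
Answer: $113$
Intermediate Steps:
$t = -21$ ($t = -2 - 19 = -21$)
$t \left(-5\right) + x{\left(-4 \right)} = \left(-21\right) \left(-5\right) + 8 = 105 + 8 = 113$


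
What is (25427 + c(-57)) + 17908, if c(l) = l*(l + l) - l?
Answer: 49890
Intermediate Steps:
c(l) = -l + 2*l² (c(l) = l*(2*l) - l = 2*l² - l = -l + 2*l²)
(25427 + c(-57)) + 17908 = (25427 - 57*(-1 + 2*(-57))) + 17908 = (25427 - 57*(-1 - 114)) + 17908 = (25427 - 57*(-115)) + 17908 = (25427 + 6555) + 17908 = 31982 + 17908 = 49890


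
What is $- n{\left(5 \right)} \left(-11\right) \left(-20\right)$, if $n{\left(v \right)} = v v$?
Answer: $-5500$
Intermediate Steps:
$n{\left(v \right)} = v^{2}$
$- n{\left(5 \right)} \left(-11\right) \left(-20\right) = - 5^{2} \left(-11\right) \left(-20\right) = - 25 \left(-11\right) \left(-20\right) = - \left(-275\right) \left(-20\right) = \left(-1\right) 5500 = -5500$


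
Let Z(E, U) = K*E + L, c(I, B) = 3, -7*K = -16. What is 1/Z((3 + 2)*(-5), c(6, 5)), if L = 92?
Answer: 7/244 ≈ 0.028689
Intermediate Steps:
K = 16/7 (K = -1/7*(-16) = 16/7 ≈ 2.2857)
Z(E, U) = 92 + 16*E/7 (Z(E, U) = 16*E/7 + 92 = 92 + 16*E/7)
1/Z((3 + 2)*(-5), c(6, 5)) = 1/(92 + 16*((3 + 2)*(-5))/7) = 1/(92 + 16*(5*(-5))/7) = 1/(92 + (16/7)*(-25)) = 1/(92 - 400/7) = 1/(244/7) = 7/244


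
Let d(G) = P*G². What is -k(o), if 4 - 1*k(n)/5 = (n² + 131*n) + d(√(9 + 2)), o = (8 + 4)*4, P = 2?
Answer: 43050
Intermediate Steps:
o = 48 (o = 12*4 = 48)
d(G) = 2*G²
k(n) = -90 - 655*n - 5*n² (k(n) = 20 - 5*((n² + 131*n) + 2*(√(9 + 2))²) = 20 - 5*((n² + 131*n) + 2*(√11)²) = 20 - 5*((n² + 131*n) + 2*11) = 20 - 5*((n² + 131*n) + 22) = 20 - 5*(22 + n² + 131*n) = 20 + (-110 - 655*n - 5*n²) = -90 - 655*n - 5*n²)
-k(o) = -(-90 - 655*48 - 5*48²) = -(-90 - 31440 - 5*2304) = -(-90 - 31440 - 11520) = -1*(-43050) = 43050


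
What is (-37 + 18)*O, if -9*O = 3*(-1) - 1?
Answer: -76/9 ≈ -8.4444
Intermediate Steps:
O = 4/9 (O = -(3*(-1) - 1)/9 = -(-3 - 1)/9 = -⅑*(-4) = 4/9 ≈ 0.44444)
(-37 + 18)*O = (-37 + 18)*(4/9) = -19*4/9 = -76/9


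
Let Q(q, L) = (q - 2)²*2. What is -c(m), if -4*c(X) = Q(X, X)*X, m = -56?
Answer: -94192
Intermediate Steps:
Q(q, L) = 2*(-2 + q)² (Q(q, L) = (-2 + q)²*2 = 2*(-2 + q)²)
c(X) = -X*(-2 + X)²/2 (c(X) = -2*(-2 + X)²*X/4 = -X*(-2 + X)²/2)
-c(m) = -(-1)*(-56)*(-2 - 56)²/2 = -(-1)*(-56)*(-58)²/2 = -(-1)*(-56)*3364/2 = -1*94192 = -94192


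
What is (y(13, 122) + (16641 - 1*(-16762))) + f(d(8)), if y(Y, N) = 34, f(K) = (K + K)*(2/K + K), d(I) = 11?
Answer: 33683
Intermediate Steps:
f(K) = 2*K*(K + 2/K) (f(K) = (2*K)*(K + 2/K) = 2*K*(K + 2/K))
(y(13, 122) + (16641 - 1*(-16762))) + f(d(8)) = (34 + (16641 - 1*(-16762))) + (4 + 2*11²) = (34 + (16641 + 16762)) + (4 + 2*121) = (34 + 33403) + (4 + 242) = 33437 + 246 = 33683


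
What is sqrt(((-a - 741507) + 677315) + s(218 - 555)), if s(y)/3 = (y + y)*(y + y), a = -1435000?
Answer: 2*sqrt(683409) ≈ 1653.4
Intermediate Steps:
s(y) = 12*y**2 (s(y) = 3*((y + y)*(y + y)) = 3*((2*y)*(2*y)) = 3*(4*y**2) = 12*y**2)
sqrt(((-a - 741507) + 677315) + s(218 - 555)) = sqrt(((-1*(-1435000) - 741507) + 677315) + 12*(218 - 555)**2) = sqrt(((1435000 - 741507) + 677315) + 12*(-337)**2) = sqrt((693493 + 677315) + 12*113569) = sqrt(1370808 + 1362828) = sqrt(2733636) = 2*sqrt(683409)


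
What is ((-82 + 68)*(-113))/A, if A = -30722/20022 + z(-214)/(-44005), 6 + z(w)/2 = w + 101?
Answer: -696924875010/673578187 ≈ -1034.7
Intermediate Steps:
z(w) = 190 + 2*w (z(w) = -12 + 2*(w + 101) = -12 + 2*(101 + w) = -12 + (202 + 2*w) = 190 + 2*w)
A = -673578187/440534055 (A = -30722/20022 + (190 + 2*(-214))/(-44005) = -30722*1/20022 + (190 - 428)*(-1/44005) = -15361/10011 - 238*(-1/44005) = -15361/10011 + 238/44005 = -673578187/440534055 ≈ -1.5290)
((-82 + 68)*(-113))/A = ((-82 + 68)*(-113))/(-673578187/440534055) = -14*(-113)*(-440534055/673578187) = 1582*(-440534055/673578187) = -696924875010/673578187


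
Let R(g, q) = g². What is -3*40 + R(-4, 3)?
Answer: -104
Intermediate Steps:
-3*40 + R(-4, 3) = -3*40 + (-4)² = -120 + 16 = -104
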